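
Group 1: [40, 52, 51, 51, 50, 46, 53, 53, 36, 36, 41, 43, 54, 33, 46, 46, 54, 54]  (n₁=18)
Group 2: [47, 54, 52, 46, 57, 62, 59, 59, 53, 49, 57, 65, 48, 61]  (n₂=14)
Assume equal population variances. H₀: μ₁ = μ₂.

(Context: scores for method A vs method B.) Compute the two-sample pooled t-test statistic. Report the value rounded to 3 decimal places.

test statistic = -3.555

x̄₁=46.611, s₁=6.963, n₁=18
x̄₂=54.929, s₂=6.006, n₂=14
s_p² = [17·6.963² + 13·6.006²]/30 = 43.1069
SE = √(s_p²·(1/18+1/14)) = 2.3396
t = (46.611−54.929)/2.3396 = -3.5550
df = 30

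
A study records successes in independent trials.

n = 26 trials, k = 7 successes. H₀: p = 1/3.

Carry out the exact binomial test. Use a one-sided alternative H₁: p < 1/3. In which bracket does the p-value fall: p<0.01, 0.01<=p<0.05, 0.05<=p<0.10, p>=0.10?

Exact binomial: n=26, k=7, p₀=1/3=0.3333
P(X≤7) from Σ C(n,i)·p₀^i·(1−p₀)^(n−i)
p-value (one-sided, H₁ less) = 0.32069
→ bracket: p>=0.10

p-value bracket: p>=0.10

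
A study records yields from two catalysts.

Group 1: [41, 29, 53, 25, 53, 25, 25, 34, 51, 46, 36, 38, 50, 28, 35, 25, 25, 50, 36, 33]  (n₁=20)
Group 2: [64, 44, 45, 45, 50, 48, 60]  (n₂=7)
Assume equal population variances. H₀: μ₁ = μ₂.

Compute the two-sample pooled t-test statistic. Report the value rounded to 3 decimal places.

test statistic = -3.230

x̄₁=36.900, s₁=10.361, n₁=20
x̄₂=50.857, s₂=7.967, n₂=7
s_p² = [19·10.361² + 6·7.967²]/25 = 96.8263
SE = √(s_p²·(1/20+1/7)) = 4.3213
t = (36.900−50.857)/4.3213 = -3.2298
df = 25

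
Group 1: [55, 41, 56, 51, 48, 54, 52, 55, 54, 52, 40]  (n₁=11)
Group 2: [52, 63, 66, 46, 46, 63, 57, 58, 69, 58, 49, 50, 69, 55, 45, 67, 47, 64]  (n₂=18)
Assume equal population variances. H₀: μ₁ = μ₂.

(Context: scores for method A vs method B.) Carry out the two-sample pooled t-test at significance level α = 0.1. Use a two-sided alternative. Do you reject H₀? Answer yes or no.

reject H₀: yes

x̄₁=50.727, s₁=5.533, n₁=11
x̄₂=56.889, s₂=8.471, n₂=18
s_p² = [10·5.533² + 17·8.471²]/27 = 56.5170
SE = √(s_p²·(1/11+1/18)) = 2.8771
t = (50.727−56.889)/2.8771 = -2.1416
df = 27
p-value (two-sided) = 0.04140
At α=0.1: p < α → reject H₀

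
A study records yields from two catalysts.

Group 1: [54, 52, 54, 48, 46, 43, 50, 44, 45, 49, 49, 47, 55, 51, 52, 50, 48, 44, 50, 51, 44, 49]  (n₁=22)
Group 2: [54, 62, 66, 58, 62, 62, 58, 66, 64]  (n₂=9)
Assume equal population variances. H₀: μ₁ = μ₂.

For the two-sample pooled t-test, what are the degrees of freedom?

df = n₁ + n₂ − 2 = 22 + 9 − 2 = 29

degrees of freedom = 29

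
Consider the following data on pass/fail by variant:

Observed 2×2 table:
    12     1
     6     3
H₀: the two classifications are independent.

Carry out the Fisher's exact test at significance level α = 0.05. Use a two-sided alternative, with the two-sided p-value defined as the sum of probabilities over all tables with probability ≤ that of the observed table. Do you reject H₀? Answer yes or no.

reject H₀: no

Margins: r₁=13, r₂=9, c₁=18, c₂=4, n=22
p_obs = C(13,12)·C(9,6)/C(22,18); sum pmf over tables with pmf ≤ p_obs
p-value (two-sided) = 0.26425
At α=0.05: p ≥ α → fail to reject H₀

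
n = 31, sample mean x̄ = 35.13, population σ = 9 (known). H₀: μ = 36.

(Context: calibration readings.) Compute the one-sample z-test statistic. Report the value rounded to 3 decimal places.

SE = σ/√n = 9/√31 = 1.6164
z = (x̄−μ₀)/SE = (35.13−36)/1.6164 = -0.5382

test statistic = -0.538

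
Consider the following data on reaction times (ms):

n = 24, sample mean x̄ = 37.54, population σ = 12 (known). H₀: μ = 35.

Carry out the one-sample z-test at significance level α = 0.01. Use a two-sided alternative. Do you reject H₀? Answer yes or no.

SE = σ/√n = 12/√24 = 2.4495
z = (x̄−μ₀)/SE = (37.54−35)/2.4495 = 1.0370
p-value (two-sided) = 0.29976
At α=0.01: p ≥ α → fail to reject H₀

reject H₀: no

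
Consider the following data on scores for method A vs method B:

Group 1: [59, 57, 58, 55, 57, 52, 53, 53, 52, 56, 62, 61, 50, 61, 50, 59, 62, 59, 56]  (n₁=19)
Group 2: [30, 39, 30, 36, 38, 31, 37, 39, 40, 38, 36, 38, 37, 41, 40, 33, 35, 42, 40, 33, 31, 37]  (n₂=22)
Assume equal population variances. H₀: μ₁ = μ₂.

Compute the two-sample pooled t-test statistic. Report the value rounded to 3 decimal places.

test statistic = 16.954

x̄₁=56.421, s₁=3.906, n₁=19
x̄₂=36.409, s₂=3.647, n₂=22
s_p² = [18·3.906² + 21·3.647²]/39 = 14.2038
SE = √(s_p²·(1/19+1/22)) = 1.1803
t = (56.421−36.409)/1.1803 = 16.9544
df = 39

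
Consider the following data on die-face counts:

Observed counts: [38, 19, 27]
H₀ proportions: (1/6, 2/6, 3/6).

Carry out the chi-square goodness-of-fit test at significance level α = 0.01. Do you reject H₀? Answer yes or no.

n = 84; E_i = n·p_i = [14.00, 28.00, 42.00]
χ² = (38−14.00)²/14.00 + (19−28.00)²/28.00 + (27−42.00)²/42.00 = 49.3929
df = 2
p-value (upper-tail) = 0.00000
At α=0.01: p < α → reject H₀

reject H₀: yes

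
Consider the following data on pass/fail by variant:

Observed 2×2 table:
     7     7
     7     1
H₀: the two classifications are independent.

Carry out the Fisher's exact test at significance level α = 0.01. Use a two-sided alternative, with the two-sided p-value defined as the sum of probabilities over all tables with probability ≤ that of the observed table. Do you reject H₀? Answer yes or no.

reject H₀: no

Margins: r₁=14, r₂=8, c₁=14, c₂=8, n=22
p_obs = C(14,7)·C(8,7)/C(22,14); sum pmf over tables with pmf ≤ p_obs
p-value (two-sided) = 0.16732
At α=0.01: p ≥ α → fail to reject H₀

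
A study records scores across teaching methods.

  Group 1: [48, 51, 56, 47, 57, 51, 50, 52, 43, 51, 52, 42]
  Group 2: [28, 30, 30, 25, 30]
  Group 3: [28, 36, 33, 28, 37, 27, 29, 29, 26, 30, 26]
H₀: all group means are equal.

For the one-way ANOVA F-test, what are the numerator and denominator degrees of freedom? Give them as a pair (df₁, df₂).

k = 3 groups, N = 28 total
df = (k−1, N−k) = (3−1, 28−3) = (2, 25)

degrees of freedom = [2, 25]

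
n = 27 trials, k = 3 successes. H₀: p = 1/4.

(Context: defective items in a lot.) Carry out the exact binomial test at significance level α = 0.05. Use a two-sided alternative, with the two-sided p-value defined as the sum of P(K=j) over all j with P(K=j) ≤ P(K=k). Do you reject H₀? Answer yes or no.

reject H₀: no

Exact binomial: n=27, k=3, p₀=1/4=0.2500
P(X=j) = C(n,j)·p₀^j·(1−p₀)^(n−j); p = Σ P(X=j) over j with P(X=j) ≤ P(X=3)
p-value (two-sided) = 0.11938
At α=0.05: p ≥ α → fail to reject H₀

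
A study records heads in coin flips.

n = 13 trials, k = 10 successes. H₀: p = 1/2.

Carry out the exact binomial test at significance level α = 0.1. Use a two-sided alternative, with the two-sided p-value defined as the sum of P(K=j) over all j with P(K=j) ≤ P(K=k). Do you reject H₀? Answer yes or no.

Exact binomial: n=13, k=10, p₀=1/2=0.5000
P(X=j) = C(n,j)·p₀^j·(1−p₀)^(n−j); p = Σ P(X=j) over j with P(X=j) ≤ P(X=10)
p-value (two-sided) = 0.09229
At α=0.1: p < α → reject H₀

reject H₀: yes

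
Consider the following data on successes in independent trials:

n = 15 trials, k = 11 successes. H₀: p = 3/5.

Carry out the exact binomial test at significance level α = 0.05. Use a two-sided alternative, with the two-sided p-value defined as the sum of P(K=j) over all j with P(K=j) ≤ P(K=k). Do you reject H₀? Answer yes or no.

Exact binomial: n=15, k=11, p₀=3/5=0.6000
P(X=j) = C(n,j)·p₀^j·(1−p₀)^(n−j); p = Σ P(X=j) over j with P(X=j) ≤ P(X=11)
p-value (two-sided) = 0.43038
At α=0.05: p ≥ α → fail to reject H₀

reject H₀: no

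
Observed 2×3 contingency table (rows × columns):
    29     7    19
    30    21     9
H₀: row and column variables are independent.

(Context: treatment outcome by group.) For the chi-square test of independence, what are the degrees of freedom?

df = (r−1)(c−1) = (2−1)·(3−1) = 2

degrees of freedom = 2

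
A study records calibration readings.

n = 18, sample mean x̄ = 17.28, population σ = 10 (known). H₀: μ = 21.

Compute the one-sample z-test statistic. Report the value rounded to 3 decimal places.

test statistic = -1.578

SE = σ/√n = 10/√18 = 2.3570
z = (x̄−μ₀)/SE = (17.28−21)/2.3570 = -1.5783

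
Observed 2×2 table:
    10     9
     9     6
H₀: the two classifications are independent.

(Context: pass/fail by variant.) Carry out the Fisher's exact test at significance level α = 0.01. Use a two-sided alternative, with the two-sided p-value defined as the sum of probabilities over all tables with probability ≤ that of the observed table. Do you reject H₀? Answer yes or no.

reject H₀: no

Margins: r₁=19, r₂=15, c₁=19, c₂=15, n=34
p_obs = C(19,10)·C(15,9)/C(34,19); sum pmf over tables with pmf ≤ p_obs
p-value (two-sided) = 0.73794
At α=0.01: p ≥ α → fail to reject H₀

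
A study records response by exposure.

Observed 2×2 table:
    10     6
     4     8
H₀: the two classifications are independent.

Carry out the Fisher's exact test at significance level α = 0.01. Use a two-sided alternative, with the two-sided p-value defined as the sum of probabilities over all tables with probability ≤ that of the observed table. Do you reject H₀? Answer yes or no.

Margins: r₁=16, r₂=12, c₁=14, c₂=14, n=28
p_obs = C(16,10)·C(12,4)/C(28,14); sum pmf over tables with pmf ≤ p_obs
p-value (two-sided) = 0.25186
At α=0.01: p ≥ α → fail to reject H₀

reject H₀: no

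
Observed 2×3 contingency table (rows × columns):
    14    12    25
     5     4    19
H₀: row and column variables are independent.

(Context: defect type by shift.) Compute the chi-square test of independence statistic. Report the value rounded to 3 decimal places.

Row totals [51, 28], col totals [19, 16, 44], n=79
χ² = (14−12.27)²/12.27 + (12−10.33)²/10.33 + (25−28.41)²/28.41 + (5−6.73)²/6.73 + (4−5.67)²/5.67 + (19−15.59)²/15.59 = 2.6060
df = 2

test statistic = 2.606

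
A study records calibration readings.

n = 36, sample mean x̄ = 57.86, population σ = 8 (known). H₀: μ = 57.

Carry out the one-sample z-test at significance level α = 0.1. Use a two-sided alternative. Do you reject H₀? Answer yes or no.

SE = σ/√n = 8/√36 = 1.3333
z = (x̄−μ₀)/SE = (57.86−57)/1.3333 = 0.6450
p-value (two-sided) = 0.51893
At α=0.1: p ≥ α → fail to reject H₀

reject H₀: no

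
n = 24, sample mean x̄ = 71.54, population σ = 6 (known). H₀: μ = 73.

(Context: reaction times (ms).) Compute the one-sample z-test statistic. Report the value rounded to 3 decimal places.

SE = σ/√n = 6/√24 = 1.2247
z = (x̄−μ₀)/SE = (71.54−73)/1.2247 = -1.1921

test statistic = -1.192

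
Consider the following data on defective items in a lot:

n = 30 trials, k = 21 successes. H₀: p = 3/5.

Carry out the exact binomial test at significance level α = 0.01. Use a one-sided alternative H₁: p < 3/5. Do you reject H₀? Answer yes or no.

Exact binomial: n=30, k=21, p₀=3/5=0.6000
P(X≤21) from Σ C(n,i)·p₀^i·(1−p₀)^(n−i)
p-value (one-sided, H₁ less) = 0.90599
At α=0.01: p ≥ α → fail to reject H₀

reject H₀: no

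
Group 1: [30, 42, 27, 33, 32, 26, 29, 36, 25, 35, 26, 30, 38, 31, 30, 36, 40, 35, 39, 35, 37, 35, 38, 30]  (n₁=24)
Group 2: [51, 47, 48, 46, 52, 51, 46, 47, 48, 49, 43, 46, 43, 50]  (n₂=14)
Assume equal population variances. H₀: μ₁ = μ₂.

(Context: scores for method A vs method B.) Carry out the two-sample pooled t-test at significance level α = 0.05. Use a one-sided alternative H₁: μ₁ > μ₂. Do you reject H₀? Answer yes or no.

reject H₀: no

x̄₁=33.125, s₁=4.758, n₁=24
x̄₂=47.643, s₂=2.790, n₂=14
s_p² = [23·4.758² + 13·2.790²]/36 = 17.2733
SE = √(s_p²·(1/24+1/14)) = 1.3977
t = (33.125−47.643)/1.3977 = -10.3871
df = 36
p-value (one-sided, H₁ greater) = 1.00000
At α=0.05: p ≥ α → fail to reject H₀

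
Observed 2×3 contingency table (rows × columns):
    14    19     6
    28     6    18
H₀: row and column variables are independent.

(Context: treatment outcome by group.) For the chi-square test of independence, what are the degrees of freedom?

degrees of freedom = 2

df = (r−1)(c−1) = (2−1)·(3−1) = 2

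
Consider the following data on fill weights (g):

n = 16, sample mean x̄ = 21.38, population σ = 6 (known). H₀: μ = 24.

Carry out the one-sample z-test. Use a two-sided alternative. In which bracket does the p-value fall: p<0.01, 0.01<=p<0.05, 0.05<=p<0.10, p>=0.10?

p-value bracket: 0.05<=p<0.10

SE = σ/√n = 6/√16 = 1.5000
z = (x̄−μ₀)/SE = (21.38−24)/1.5000 = -1.7467
p-value (two-sided) = 0.08070
→ bracket: 0.05<=p<0.10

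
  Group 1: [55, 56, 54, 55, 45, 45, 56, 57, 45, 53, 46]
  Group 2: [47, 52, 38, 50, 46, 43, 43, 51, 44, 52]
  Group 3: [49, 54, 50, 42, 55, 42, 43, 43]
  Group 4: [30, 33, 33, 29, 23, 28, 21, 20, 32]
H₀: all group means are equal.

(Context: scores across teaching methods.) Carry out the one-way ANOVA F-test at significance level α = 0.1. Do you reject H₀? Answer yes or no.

reject H₀: yes

Group means [51.55, 46.60, 47.25, 27.67], grand mean 43.684
SSB = Σnᵢ(x̄ᵢ−x̄)² = 3175.583; SSW = ΣΣ(x−x̄ᵢ)² = 872.627
MSB = 3175.583/3 = 1058.5278; MSW = 872.627/34 = 25.6655
F = MSB/MSW = 41.2432
df = (3, 34)
p-value (upper-tail) = 0.00000
At α=0.1: p < α → reject H₀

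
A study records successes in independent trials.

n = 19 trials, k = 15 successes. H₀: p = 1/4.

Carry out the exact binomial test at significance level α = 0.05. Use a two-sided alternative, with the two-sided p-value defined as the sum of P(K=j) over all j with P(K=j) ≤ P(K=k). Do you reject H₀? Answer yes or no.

reject H₀: yes

Exact binomial: n=19, k=15, p₀=1/4=0.2500
P(X=j) = C(n,j)·p₀^j·(1−p₀)^(n−j); p = Σ P(X=j) over j with P(X=j) ≤ P(X=15)
p-value (two-sided) = 0.00000
At α=0.05: p < α → reject H₀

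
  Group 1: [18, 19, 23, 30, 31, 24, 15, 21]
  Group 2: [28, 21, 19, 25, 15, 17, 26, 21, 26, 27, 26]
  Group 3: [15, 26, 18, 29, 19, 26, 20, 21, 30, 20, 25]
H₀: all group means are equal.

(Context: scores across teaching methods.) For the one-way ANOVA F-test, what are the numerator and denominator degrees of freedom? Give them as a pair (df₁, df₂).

k = 3 groups, N = 30 total
df = (k−1, N−k) = (3−1, 30−3) = (2, 27)

degrees of freedom = [2, 27]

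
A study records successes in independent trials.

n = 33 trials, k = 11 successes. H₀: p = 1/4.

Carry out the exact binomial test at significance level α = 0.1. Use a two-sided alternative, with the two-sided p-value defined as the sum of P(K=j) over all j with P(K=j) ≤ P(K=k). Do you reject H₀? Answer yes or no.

reject H₀: no

Exact binomial: n=33, k=11, p₀=1/4=0.2500
P(X=j) = C(n,j)·p₀^j·(1−p₀)^(n−j); p = Σ P(X=j) over j with P(X=j) ≤ P(X=11)
p-value (two-sided) = 0.31322
At α=0.1: p ≥ α → fail to reject H₀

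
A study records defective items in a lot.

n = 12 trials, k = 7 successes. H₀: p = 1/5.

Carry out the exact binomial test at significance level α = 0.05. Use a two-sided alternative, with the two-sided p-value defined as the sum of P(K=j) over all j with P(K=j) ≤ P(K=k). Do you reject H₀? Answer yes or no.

Exact binomial: n=12, k=7, p₀=1/5=0.2000
P(X=j) = C(n,j)·p₀^j·(1−p₀)^(n−j); p = Σ P(X=j) over j with P(X=j) ≤ P(X=7)
p-value (two-sided) = 0.00390
At α=0.05: p < α → reject H₀

reject H₀: yes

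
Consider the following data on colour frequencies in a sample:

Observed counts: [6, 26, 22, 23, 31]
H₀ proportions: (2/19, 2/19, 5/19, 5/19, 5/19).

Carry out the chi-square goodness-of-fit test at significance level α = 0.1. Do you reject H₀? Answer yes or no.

reject H₀: yes

n = 108; E_i = n·p_i = [11.37, 11.37, 28.42, 28.42, 28.42]
χ² = (6−11.37)²/11.37 + (26−11.37)²/11.37 + (22−28.42)²/28.42 + (23−28.42)²/28.42 + (31−28.42)²/28.42 = 24.0852
df = 4
p-value (upper-tail) = 0.00008
At α=0.1: p < α → reject H₀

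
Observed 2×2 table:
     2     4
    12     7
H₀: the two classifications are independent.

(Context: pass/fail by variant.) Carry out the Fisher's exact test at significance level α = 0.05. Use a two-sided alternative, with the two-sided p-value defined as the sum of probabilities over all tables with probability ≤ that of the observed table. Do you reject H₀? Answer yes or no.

reject H₀: no

Margins: r₁=6, r₂=19, c₁=14, c₂=11, n=25
p_obs = C(6,2)·C(19,12)/C(25,14); sum pmf over tables with pmf ≤ p_obs
p-value (two-sided) = 0.35000
At α=0.05: p ≥ α → fail to reject H₀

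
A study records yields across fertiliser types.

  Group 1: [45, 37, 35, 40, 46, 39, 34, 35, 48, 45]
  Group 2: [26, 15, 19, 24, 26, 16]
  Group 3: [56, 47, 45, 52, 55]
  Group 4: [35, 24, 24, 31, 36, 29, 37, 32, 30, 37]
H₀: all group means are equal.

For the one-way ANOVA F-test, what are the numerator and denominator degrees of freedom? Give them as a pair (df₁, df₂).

degrees of freedom = [3, 27]

k = 4 groups, N = 31 total
df = (k−1, N−k) = (4−1, 31−4) = (3, 27)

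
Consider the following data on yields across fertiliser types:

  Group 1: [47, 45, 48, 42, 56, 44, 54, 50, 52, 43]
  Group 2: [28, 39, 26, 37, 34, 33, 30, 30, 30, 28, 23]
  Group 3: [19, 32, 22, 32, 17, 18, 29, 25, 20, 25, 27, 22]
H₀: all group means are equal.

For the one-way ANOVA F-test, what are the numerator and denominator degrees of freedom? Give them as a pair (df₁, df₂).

k = 3 groups, N = 33 total
df = (k−1, N−k) = (3−1, 33−3) = (2, 30)

degrees of freedom = [2, 30]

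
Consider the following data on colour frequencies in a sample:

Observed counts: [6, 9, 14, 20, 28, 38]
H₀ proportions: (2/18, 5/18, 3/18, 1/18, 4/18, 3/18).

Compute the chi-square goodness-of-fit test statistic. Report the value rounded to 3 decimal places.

test statistic = 69.205

n = 115; E_i = n·p_i = [12.78, 31.94, 19.17, 6.39, 25.56, 19.17]
χ² = (6−12.78)²/12.78 + (9−31.94)²/31.94 + (14−19.17)²/19.17 + (20−6.39)²/6.39 + (28−25.56)²/25.56 + (38−19.17)²/19.17 = 69.2052
df = 5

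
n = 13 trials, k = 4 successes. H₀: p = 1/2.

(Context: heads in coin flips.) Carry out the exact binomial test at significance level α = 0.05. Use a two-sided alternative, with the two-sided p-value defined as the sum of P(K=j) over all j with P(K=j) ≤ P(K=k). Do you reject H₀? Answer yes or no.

reject H₀: no

Exact binomial: n=13, k=4, p₀=1/2=0.5000
P(X=j) = C(n,j)·p₀^j·(1−p₀)^(n−j); p = Σ P(X=j) over j with P(X=j) ≤ P(X=4)
p-value (two-sided) = 0.26685
At α=0.05: p ≥ α → fail to reject H₀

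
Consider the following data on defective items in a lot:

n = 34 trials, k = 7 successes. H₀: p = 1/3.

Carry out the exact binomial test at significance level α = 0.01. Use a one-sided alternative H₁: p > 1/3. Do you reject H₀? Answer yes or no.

reject H₀: no

Exact binomial: n=34, k=7, p₀=1/3=0.3333
P(X≥7) from Σ C(n,i)·p₀^i·(1−p₀)^(n−i)
p-value (one-sided, H₁ greater) = 0.96548
At α=0.01: p ≥ α → fail to reject H₀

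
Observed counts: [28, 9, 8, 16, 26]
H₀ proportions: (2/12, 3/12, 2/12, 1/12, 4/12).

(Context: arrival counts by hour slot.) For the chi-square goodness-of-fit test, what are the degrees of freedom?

degrees of freedom = 4

df = k − 1 = 5 − 1 = 4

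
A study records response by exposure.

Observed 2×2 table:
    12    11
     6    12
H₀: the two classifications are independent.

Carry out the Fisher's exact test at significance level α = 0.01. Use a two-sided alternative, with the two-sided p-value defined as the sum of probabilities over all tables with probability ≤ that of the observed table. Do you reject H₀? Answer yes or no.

Margins: r₁=23, r₂=18, c₁=18, c₂=23, n=41
p_obs = C(23,12)·C(18,6)/C(41,18); sum pmf over tables with pmf ≤ p_obs
p-value (two-sided) = 0.34283
At α=0.01: p ≥ α → fail to reject H₀

reject H₀: no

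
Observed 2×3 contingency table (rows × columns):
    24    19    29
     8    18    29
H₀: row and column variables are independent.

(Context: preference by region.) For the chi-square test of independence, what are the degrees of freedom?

df = (r−1)(c−1) = (2−1)·(3−1) = 2

degrees of freedom = 2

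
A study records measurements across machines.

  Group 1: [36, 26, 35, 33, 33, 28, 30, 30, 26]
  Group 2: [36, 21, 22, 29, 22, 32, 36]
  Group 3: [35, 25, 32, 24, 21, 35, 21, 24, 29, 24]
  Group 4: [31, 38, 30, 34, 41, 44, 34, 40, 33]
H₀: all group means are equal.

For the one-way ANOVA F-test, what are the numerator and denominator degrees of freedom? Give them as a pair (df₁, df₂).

k = 4 groups, N = 35 total
df = (k−1, N−k) = (4−1, 35−4) = (3, 31)

degrees of freedom = [3, 31]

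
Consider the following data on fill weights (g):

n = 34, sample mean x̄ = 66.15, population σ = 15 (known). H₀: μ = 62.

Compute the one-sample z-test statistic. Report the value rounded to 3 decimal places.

SE = σ/√n = 15/√34 = 2.5725
z = (x̄−μ₀)/SE = (66.15−62)/2.5725 = 1.6132

test statistic = 1.613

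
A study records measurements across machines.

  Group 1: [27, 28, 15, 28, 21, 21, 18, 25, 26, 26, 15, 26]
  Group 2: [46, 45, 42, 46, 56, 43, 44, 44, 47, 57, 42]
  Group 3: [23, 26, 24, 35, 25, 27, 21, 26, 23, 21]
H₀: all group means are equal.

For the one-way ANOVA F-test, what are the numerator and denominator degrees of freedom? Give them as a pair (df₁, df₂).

k = 3 groups, N = 33 total
df = (k−1, N−k) = (3−1, 33−3) = (2, 30)

degrees of freedom = [2, 30]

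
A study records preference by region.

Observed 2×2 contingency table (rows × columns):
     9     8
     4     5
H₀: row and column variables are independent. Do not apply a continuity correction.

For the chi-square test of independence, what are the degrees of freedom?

degrees of freedom = 1

df = (r−1)(c−1) = (2−1)·(2−1) = 1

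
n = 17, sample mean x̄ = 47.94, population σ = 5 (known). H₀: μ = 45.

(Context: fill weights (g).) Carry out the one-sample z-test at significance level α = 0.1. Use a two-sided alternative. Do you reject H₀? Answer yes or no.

SE = σ/√n = 5/√17 = 1.2127
z = (x̄−μ₀)/SE = (47.94−45)/1.2127 = 2.4244
p-value (two-sided) = 0.01533
At α=0.1: p < α → reject H₀

reject H₀: yes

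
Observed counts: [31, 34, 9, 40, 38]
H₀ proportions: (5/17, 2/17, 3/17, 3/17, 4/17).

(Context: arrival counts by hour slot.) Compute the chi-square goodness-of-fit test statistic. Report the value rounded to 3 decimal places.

n = 152; E_i = n·p_i = [44.71, 17.88, 26.82, 26.82, 35.76]
χ² = (31−44.71)²/44.71 + (34−17.88)²/17.88 + (9−26.82)²/26.82 + (40−26.82)²/26.82 + (38−35.76)²/35.76 = 37.1846
df = 4

test statistic = 37.185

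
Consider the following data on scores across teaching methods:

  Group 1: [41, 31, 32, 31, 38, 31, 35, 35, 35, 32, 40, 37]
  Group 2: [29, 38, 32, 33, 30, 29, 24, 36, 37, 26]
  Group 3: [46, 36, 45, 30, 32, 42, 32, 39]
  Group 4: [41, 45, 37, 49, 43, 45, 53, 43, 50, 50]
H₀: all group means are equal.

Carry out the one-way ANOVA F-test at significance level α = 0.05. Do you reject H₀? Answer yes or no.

Group means [34.83, 31.40, 37.75, 45.60], grand mean 37.250
SSB = Σnᵢ(x̄ᵢ−x̄)² = 1111.533; SSW = ΣΣ(x−x̄ᵢ)² = 819.967
MSB = 1111.533/3 = 370.5111; MSW = 819.967/36 = 22.7769
F = MSB/MSW = 16.2670
df = (3, 36)
p-value (upper-tail) = 0.00000
At α=0.05: p < α → reject H₀

reject H₀: yes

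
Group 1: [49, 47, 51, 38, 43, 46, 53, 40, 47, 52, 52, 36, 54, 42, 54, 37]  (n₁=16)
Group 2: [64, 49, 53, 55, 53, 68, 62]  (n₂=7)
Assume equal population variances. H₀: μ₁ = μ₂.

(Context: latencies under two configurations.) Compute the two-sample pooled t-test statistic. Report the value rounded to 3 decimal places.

test statistic = -3.885

x̄₁=46.312, s₁=6.269, n₁=16
x̄₂=57.714, s₂=6.969, n₂=7
s_p² = [15·6.269² + 6·6.969²]/21 = 41.9460
SE = √(s_p²·(1/16+1/7)) = 2.9349
t = (46.312−57.714)/2.9349 = -3.8848
df = 21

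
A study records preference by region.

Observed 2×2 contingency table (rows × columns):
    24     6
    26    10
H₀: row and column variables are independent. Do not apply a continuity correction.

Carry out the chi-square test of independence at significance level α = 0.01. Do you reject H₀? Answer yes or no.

Row totals [30, 36], col totals [50, 16], n=66
χ² = (24−22.73)²/22.73 + (6−7.27)²/7.27 + (26−27.27)²/27.27 + (10−8.73)²/8.73 = 0.5390
df = 1
p-value (upper-tail) = 0.46285
At α=0.01: p ≥ α → fail to reject H₀

reject H₀: no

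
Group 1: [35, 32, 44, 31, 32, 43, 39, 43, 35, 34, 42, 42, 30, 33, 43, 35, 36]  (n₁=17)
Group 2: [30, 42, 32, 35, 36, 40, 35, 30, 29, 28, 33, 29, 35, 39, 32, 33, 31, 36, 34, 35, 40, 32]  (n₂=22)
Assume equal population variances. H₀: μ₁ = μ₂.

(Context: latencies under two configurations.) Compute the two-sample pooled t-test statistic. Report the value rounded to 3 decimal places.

test statistic = 2.204

x̄₁=37.000, s₁=4.899, n₁=17
x̄₂=33.909, s₂=3.866, n₂=22
s_p² = [16·4.899² + 21·3.866²]/37 = 18.8600
SE = √(s_p²·(1/17+1/22)) = 1.4024
t = (37.000−33.909)/1.4024 = 2.2040
df = 37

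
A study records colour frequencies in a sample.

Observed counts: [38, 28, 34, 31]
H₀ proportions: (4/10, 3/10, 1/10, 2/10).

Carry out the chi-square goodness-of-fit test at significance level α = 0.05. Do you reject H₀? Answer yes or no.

reject H₀: yes

n = 131; E_i = n·p_i = [52.40, 39.30, 13.10, 26.20]
χ² = (38−52.40)²/52.40 + (28−39.30)²/39.30 + (34−13.10)²/13.10 + (31−26.20)²/26.20 = 41.4300
df = 3
p-value (upper-tail) = 0.00000
At α=0.05: p < α → reject H₀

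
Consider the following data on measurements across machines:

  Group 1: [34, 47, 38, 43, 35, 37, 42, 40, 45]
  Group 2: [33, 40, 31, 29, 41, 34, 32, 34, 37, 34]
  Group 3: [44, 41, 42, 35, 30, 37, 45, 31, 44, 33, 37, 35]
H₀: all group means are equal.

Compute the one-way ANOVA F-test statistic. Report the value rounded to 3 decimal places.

Group means [40.11, 34.50, 37.83], grand mean 37.419
SSB = Σnᵢ(x̄ᵢ−x̄)² = 152.493; SSW = ΣΣ(x−x̄ᵢ)² = 595.056
MSB = 152.493/2 = 76.2464; MSW = 595.056/28 = 21.2520
F = MSB/MSW = 3.5877
df = (2, 28)

test statistic = 3.588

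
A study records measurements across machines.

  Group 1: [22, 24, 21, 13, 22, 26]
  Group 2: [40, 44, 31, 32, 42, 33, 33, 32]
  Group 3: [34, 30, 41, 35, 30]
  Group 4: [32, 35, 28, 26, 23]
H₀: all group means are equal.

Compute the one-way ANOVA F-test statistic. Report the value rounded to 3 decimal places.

Group means [21.33, 35.88, 34.00, 28.80], grand mean 30.375
SSB = Σnᵢ(x̄ᵢ−x̄)² = 810.617; SSW = ΣΣ(x−x̄ᵢ)² = 463.008
MSB = 810.617/3 = 270.2056; MSW = 463.008/20 = 23.1504
F = MSB/MSW = 11.6717
df = (3, 20)

test statistic = 11.672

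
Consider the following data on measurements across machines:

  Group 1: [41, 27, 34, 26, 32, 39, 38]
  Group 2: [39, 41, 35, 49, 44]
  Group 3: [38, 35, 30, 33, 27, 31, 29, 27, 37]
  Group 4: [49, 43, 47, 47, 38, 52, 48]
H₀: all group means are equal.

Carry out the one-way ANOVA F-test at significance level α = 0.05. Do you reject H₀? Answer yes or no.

reject H₀: yes

Group means [33.86, 41.60, 31.89, 46.29], grand mean 37.714
SSB = Σnᵢ(x̄ᵢ−x̄)² = 999.340; SSW = ΣΣ(x−x̄ᵢ)² = 576.375
MSB = 999.340/3 = 333.1132; MSW = 576.375/24 = 24.0156
F = MSB/MSW = 13.8707
df = (3, 24)
p-value (upper-tail) = 0.00002
At α=0.05: p < α → reject H₀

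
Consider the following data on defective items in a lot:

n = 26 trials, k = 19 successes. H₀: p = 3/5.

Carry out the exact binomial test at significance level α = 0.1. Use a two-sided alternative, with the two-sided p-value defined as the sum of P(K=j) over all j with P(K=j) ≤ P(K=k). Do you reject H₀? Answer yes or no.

Exact binomial: n=26, k=19, p₀=3/5=0.6000
P(X=j) = C(n,j)·p₀^j·(1−p₀)^(n−j); p = Σ P(X=j) over j with P(X=j) ≤ P(X=19)
p-value (two-sided) = 0.22974
At α=0.1: p ≥ α → fail to reject H₀

reject H₀: no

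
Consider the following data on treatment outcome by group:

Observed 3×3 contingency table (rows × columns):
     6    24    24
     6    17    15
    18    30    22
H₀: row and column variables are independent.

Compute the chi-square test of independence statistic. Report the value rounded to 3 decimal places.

test statistic = 5.152

Row totals [54, 38, 70], col totals [30, 71, 61], n=162
χ² = (6−10.00)²/10.00 + (24−23.67)²/23.67 + (24−20.33)²/20.33 + (6−7.04)²/7.04 + (17−16.65)²/16.65 + (15−14.31)²/14.31 + (18−12.96)²/12.96 + (30−30.68)²/30.68 + (22−26.36)²/26.36 = 5.1521
df = 4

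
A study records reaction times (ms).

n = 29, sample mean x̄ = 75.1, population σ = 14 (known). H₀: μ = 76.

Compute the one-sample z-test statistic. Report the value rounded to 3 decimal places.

test statistic = -0.346

SE = σ/√n = 14/√29 = 2.5997
z = (x̄−μ₀)/SE = (75.1−76)/2.5997 = -0.3462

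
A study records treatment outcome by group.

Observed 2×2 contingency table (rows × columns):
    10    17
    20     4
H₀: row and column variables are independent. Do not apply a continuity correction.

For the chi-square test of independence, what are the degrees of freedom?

degrees of freedom = 1

df = (r−1)(c−1) = (2−1)·(2−1) = 1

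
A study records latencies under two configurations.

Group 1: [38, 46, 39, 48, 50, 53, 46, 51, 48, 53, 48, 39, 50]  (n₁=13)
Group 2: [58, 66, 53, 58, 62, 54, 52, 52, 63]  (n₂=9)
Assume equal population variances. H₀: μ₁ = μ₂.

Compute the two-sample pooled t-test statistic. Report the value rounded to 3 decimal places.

x̄₁=46.846, s₁=5.161, n₁=13
x̄₂=57.556, s₂=5.199, n₂=9
s_p² = [12·5.161² + 8·5.199²]/20 = 26.7957
SE = √(s_p²·(1/13+1/9)) = 2.2447
t = (46.846−57.556)/2.2447 = -4.7711
df = 20

test statistic = -4.771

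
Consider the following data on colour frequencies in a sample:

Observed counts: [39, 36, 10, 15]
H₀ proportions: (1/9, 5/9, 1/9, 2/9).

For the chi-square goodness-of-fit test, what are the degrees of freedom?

degrees of freedom = 3

df = k − 1 = 4 − 1 = 3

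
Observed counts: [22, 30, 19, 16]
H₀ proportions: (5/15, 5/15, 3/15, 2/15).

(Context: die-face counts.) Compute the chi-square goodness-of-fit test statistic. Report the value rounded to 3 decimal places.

n = 87; E_i = n·p_i = [29.00, 29.00, 17.40, 11.60]
χ² = (22−29.00)²/29.00 + (30−29.00)²/29.00 + (19−17.40)²/17.40 + (16−11.60)²/11.60 = 3.5402
df = 3

test statistic = 3.540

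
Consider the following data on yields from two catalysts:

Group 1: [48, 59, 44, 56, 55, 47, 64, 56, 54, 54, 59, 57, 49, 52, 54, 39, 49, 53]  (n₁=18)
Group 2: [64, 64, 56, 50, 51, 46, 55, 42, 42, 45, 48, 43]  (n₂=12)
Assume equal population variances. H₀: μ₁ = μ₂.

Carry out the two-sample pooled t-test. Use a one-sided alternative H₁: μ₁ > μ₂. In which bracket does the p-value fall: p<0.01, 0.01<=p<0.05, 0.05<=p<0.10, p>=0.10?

x̄₁=52.722, s₁=5.959, n₁=18
x̄₂=50.500, s₂=7.822, n₂=12
s_p² = [17·5.959² + 11·7.822²]/28 = 45.5933
SE = √(s_p²·(1/18+1/12)) = 2.5164
t = (52.722−50.500)/2.5164 = 0.8831
df = 28
p-value (one-sided, H₁ greater) = 0.19235
→ bracket: p>=0.10

p-value bracket: p>=0.10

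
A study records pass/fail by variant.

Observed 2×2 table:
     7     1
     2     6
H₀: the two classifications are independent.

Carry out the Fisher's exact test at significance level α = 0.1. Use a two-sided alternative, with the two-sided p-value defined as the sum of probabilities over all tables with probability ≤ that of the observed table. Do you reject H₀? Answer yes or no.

reject H₀: yes

Margins: r₁=8, r₂=8, c₁=9, c₂=7, n=16
p_obs = C(8,7)·C(8,2)/C(16,9); sum pmf over tables with pmf ≤ p_obs
p-value (two-sided) = 0.04056
At α=0.1: p < α → reject H₀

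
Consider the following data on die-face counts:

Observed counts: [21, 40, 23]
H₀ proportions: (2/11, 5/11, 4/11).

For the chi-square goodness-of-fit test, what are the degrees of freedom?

degrees of freedom = 2

df = k − 1 = 3 − 1 = 2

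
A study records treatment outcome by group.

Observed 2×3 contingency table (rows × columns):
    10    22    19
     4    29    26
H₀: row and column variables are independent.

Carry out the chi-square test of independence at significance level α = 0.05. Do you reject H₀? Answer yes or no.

reject H₀: no

Row totals [51, 59], col totals [14, 51, 45], n=110
χ² = (10−6.49)²/6.49 + (22−23.65)²/23.65 + (19−20.86)²/20.86 + (4−7.51)²/7.51 + (29−27.35)²/27.35 + (26−24.14)²/24.14 = 4.0608
df = 2
p-value (upper-tail) = 0.13129
At α=0.05: p ≥ α → fail to reject H₀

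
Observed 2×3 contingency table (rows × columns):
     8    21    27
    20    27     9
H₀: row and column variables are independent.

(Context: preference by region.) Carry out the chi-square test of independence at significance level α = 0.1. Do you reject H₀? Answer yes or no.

Row totals [56, 56], col totals [28, 48, 36], n=112
χ² = (8−14.00)²/14.00 + (21−24.00)²/24.00 + (27−18.00)²/18.00 + (20−14.00)²/14.00 + (27−24.00)²/24.00 + (9−18.00)²/18.00 = 14.8929
df = 2
p-value (upper-tail) = 0.00058
At α=0.1: p < α → reject H₀

reject H₀: yes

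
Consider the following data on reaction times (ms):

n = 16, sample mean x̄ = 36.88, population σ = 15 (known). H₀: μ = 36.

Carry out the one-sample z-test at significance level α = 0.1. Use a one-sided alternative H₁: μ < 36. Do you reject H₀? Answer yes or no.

reject H₀: no

SE = σ/√n = 15/√16 = 3.7500
z = (x̄−μ₀)/SE = (36.88−36)/3.7500 = 0.2347
p-value (one-sided, H₁ less) = 0.59277
At α=0.1: p ≥ α → fail to reject H₀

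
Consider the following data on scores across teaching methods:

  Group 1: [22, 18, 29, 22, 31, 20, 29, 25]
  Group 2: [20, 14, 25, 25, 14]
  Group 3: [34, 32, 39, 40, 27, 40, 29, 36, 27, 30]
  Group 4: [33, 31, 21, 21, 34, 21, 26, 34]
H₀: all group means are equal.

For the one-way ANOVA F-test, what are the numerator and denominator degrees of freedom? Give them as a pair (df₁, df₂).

k = 4 groups, N = 31 total
df = (k−1, N−k) = (4−1, 31−4) = (3, 27)

degrees of freedom = [3, 27]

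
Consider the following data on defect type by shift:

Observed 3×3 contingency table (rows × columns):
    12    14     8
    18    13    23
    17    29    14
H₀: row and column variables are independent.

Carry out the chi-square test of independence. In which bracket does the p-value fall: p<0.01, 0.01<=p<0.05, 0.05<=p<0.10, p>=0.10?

p-value bracket: 0.05<=p<0.10

Row totals [34, 54, 60], col totals [47, 56, 45], n=148
χ² = (12−10.80)²/10.80 + (14−12.86)²/12.86 + (8−10.34)²/10.34 + (18−17.15)²/17.15 + (13−20.43)²/20.43 + (23−16.42)²/16.42 + (17−19.05)²/19.05 + (29−22.70)²/22.70 + (14−18.24)²/18.24 = 9.1017
df = 4
p-value (upper-tail) = 0.05861
→ bracket: 0.05<=p<0.10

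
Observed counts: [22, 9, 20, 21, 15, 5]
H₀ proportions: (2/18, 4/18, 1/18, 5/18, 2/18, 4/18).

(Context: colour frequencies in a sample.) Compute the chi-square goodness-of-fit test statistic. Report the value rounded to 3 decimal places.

n = 92; E_i = n·p_i = [10.22, 20.44, 5.11, 25.56, 10.22, 20.44]
χ² = (22−10.22)²/10.22 + (9−20.44)²/20.44 + (20−5.11)²/5.11 + (21−25.56)²/25.56 + (15−10.22)²/10.22 + (5−20.44)²/20.44 = 78.0609
df = 5

test statistic = 78.061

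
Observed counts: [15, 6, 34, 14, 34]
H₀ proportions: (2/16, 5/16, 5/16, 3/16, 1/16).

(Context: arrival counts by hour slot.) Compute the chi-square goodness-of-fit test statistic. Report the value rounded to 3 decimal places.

test statistic = 141.230

n = 103; E_i = n·p_i = [12.88, 32.19, 32.19, 19.31, 6.44]
χ² = (15−12.88)²/12.88 + (6−32.19)²/32.19 + (34−32.19)²/32.19 + (14−19.31)²/19.31 + (34−6.44)²/6.44 = 141.2304
df = 4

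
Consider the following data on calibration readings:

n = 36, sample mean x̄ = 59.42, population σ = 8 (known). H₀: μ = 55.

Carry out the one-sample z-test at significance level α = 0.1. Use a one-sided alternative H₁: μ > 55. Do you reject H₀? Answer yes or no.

reject H₀: yes

SE = σ/√n = 8/√36 = 1.3333
z = (x̄−μ₀)/SE = (59.42−55)/1.3333 = 3.3150
p-value (one-sided, H₁ greater) = 0.00046
At α=0.1: p < α → reject H₀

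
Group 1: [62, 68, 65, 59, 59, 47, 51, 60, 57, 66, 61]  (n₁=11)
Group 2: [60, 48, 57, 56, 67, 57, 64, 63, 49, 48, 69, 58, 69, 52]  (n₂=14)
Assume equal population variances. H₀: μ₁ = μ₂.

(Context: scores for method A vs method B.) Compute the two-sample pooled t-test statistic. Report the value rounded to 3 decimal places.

x̄₁=59.545, s₁=6.235, n₁=11
x̄₂=58.357, s₂=7.386, n₂=14
s_p² = [10·6.235² + 13·7.386²]/23 = 47.7366
SE = √(s_p²·(1/11+1/14)) = 2.7838
t = (59.545−58.357)/2.7838 = 0.4269
df = 23

test statistic = 0.427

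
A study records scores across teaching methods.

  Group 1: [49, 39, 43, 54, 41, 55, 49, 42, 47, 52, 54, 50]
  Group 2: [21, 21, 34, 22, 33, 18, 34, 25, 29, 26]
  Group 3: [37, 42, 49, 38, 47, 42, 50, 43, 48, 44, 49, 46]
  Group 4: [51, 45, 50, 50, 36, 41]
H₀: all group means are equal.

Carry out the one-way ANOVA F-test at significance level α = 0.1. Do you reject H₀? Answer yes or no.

reject H₀: yes

Group means [47.92, 26.30, 44.58, 45.50], grand mean 41.150
SSB = Σnᵢ(x̄ᵢ−x̄)² = 3009.667; SSW = ΣΣ(x−x̄ᵢ)² = 1037.433
MSB = 3009.667/3 = 1003.2222; MSW = 1037.433/36 = 28.8176
F = MSB/MSW = 34.8128
df = (3, 36)
p-value (upper-tail) = 0.00000
At α=0.1: p < α → reject H₀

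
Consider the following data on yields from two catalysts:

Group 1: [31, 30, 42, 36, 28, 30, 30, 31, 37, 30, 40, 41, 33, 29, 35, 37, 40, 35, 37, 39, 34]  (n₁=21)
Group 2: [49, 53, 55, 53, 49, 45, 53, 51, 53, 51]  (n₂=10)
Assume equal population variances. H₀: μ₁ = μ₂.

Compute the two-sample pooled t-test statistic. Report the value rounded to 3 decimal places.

x̄₁=34.524, s₁=4.366, n₁=21
x̄₂=51.200, s₂=2.898, n₂=10
s_p² = [20·4.366² + 9·2.898²]/29 = 15.7530
SE = √(s_p²·(1/21+1/10)) = 1.5249
t = (34.524−51.200)/1.5249 = -10.9356
df = 29

test statistic = -10.936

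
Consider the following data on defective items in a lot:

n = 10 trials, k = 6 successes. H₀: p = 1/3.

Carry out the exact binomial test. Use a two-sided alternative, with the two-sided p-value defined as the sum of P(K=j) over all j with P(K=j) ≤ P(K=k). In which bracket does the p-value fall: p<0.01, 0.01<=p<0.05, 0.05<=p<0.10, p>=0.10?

p-value bracket: 0.05<=p<0.10

Exact binomial: n=10, k=6, p₀=1/3=0.3333
P(X=j) = C(n,j)·p₀^j·(1−p₀)^(n−j); p = Σ P(X=j) over j with P(X=j) ≤ P(X=6)
p-value (two-sided) = 0.09391
→ bracket: 0.05<=p<0.10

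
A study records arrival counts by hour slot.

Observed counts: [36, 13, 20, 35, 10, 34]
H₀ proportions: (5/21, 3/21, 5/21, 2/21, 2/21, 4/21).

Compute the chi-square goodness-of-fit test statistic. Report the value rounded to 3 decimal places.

n = 148; E_i = n·p_i = [35.24, 21.14, 35.24, 14.10, 14.10, 28.19]
χ² = (36−35.24)²/35.24 + (13−21.14)²/21.14 + (20−35.24)²/35.24 + (35−14.10)²/14.10 + (10−14.10)²/14.10 + (34−28.19)²/28.19 = 43.1331
df = 5

test statistic = 43.133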